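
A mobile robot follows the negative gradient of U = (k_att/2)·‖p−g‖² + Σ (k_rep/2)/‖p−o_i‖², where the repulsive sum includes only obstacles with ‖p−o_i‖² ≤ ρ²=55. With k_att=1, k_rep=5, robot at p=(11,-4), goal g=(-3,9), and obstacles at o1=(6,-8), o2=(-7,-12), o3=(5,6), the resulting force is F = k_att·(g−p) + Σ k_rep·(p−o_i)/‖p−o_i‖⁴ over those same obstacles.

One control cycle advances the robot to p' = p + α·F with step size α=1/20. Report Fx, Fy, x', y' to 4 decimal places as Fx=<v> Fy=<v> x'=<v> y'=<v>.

F_att = 1·(g−p) = 1·(-14,13) = (-14.0000,13.0000)
o1: d²=41 ≤ ρ²=55; F_rep = 5·(5,4)/41² = (0.0149,0.0119)
o2: d²=388 > ρ²=55 → inactive
o3: d²=136 > ρ²=55 → inactive
F = F_att + ΣF_rep = (-13.9851,13.0119)
p' = p + 1/20·F = (10.3007,-3.3494)

Fx=-13.9851 Fy=13.0119 x'=10.3007 y'=-3.3494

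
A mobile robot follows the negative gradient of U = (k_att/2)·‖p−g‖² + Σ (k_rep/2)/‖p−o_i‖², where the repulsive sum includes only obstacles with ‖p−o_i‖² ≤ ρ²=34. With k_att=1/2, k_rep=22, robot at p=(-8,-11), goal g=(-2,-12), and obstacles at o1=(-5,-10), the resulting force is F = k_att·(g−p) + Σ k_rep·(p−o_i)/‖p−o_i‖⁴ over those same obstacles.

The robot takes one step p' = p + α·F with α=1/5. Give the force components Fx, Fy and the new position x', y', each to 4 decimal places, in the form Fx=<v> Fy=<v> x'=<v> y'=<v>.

Fx=2.3400 Fy=-0.7200 x'=-7.5320 y'=-11.1440

F_att = 1/2·(g−p) = 1/2·(6,-1) = (3.0000,-0.5000)
o1: d²=10 ≤ ρ²=34; F_rep = 22·(-3,-1)/10² = (-0.6600,-0.2200)
F = F_att + ΣF_rep = (2.3400,-0.7200)
p' = p + 1/5·F = (-7.5320,-11.1440)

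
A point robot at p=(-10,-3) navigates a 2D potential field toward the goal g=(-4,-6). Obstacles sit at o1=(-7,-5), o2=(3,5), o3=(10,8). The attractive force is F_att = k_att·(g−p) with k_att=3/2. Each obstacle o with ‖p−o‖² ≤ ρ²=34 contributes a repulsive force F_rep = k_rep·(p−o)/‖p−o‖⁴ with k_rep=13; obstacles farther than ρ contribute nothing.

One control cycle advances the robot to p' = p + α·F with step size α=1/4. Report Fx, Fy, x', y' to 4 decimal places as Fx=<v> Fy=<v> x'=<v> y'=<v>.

Fx=8.7692 Fy=-4.3462 x'=-7.8077 y'=-4.0865

F_att = 3/2·(g−p) = 3/2·(6,-3) = (9.0000,-4.5000)
o1: d²=13 ≤ ρ²=34; F_rep = 13·(-3,2)/13² = (-0.2308,0.1538)
o2: d²=233 > ρ²=34 → inactive
o3: d²=521 > ρ²=34 → inactive
F = F_att + ΣF_rep = (8.7692,-4.3462)
p' = p + 1/4·F = (-7.8077,-4.0865)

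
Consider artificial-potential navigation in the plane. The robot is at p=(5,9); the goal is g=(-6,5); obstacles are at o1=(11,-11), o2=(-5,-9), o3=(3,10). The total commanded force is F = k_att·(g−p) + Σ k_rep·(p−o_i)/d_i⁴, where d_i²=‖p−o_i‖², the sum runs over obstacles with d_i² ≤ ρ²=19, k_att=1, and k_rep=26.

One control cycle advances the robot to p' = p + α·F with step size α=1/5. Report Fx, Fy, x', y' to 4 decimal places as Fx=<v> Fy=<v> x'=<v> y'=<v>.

F_att = 1·(g−p) = 1·(-11,-4) = (-11.0000,-4.0000)
o1: d²=436 > ρ²=19 → inactive
o2: d²=424 > ρ²=19 → inactive
o3: d²=5 ≤ ρ²=19; F_rep = 26·(2,-1)/5² = (2.0800,-1.0400)
F = F_att + ΣF_rep = (-8.9200,-5.0400)
p' = p + 1/5·F = (3.2160,7.9920)

Fx=-8.9200 Fy=-5.0400 x'=3.2160 y'=7.9920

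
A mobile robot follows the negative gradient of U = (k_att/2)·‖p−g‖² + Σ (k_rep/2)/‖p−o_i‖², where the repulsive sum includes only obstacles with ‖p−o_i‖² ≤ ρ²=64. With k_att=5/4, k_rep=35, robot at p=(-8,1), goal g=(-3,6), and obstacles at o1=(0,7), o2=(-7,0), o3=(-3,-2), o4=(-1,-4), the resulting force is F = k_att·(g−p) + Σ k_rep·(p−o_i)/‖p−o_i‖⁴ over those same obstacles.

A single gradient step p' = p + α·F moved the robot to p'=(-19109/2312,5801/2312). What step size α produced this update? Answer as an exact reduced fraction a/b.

F_att = 5/4·(g−p) = 5/4·(5,5) = (6.2500,6.2500)
o1: d²=100 > ρ²=64 → inactive
o2: d²=2 ≤ ρ²=64; F_rep = 35·(-1,1)/2² = (-8.7500,8.7500)
o3: d²=34 ≤ ρ²=64; F_rep = 35·(-5,3)/34² = (-0.1514,0.0908)
o4: d²=74 > ρ²=64 → inactive
F = F_att + ΣF_rep = (-2.6514,15.0908)
Δp = p'−p = (-0.2651,1.5091); α = Δx/Fx = (-613/2312) / (-3065/1156) = 1/10
check: Δy/Fy = (3489/2312) / (17445/1156) = 1/10 ✓

α = 1/10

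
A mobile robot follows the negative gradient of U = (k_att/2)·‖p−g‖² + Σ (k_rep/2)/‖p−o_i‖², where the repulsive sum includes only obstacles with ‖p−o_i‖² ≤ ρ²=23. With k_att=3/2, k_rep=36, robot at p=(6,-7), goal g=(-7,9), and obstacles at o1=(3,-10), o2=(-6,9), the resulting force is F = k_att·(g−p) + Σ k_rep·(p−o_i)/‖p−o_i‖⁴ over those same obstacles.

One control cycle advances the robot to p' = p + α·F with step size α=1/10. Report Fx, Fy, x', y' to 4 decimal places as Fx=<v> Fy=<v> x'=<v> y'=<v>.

F_att = 3/2·(g−p) = 3/2·(-13,16) = (-19.5000,24.0000)
o1: d²=18 ≤ ρ²=23; F_rep = 36·(3,3)/18² = (0.3333,0.3333)
o2: d²=400 > ρ²=23 → inactive
F = F_att + ΣF_rep = (-19.1667,24.3333)
p' = p + 1/10·F = (4.0833,-4.5667)

Fx=-19.1667 Fy=24.3333 x'=4.0833 y'=-4.5667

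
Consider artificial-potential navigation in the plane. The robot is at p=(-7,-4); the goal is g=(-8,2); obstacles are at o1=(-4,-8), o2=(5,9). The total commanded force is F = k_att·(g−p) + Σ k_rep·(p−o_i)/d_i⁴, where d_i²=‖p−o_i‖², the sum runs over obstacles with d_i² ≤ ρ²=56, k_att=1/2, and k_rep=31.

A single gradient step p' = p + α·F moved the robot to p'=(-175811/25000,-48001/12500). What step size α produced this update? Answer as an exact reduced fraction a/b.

F_att = 1/2·(g−p) = 1/2·(-1,6) = (-0.5000,3.0000)
o1: d²=25 ≤ ρ²=56; F_rep = 31·(-3,4)/25² = (-0.1488,0.1984)
o2: d²=313 > ρ²=56 → inactive
F = F_att + ΣF_rep = (-0.6488,3.1984)
Δp = p'−p = (-0.0324,0.1599); α = Δx/Fx = (-811/25000) / (-811/1250) = 1/20
check: Δy/Fy = (1999/12500) / (1999/625) = 1/20 ✓

α = 1/20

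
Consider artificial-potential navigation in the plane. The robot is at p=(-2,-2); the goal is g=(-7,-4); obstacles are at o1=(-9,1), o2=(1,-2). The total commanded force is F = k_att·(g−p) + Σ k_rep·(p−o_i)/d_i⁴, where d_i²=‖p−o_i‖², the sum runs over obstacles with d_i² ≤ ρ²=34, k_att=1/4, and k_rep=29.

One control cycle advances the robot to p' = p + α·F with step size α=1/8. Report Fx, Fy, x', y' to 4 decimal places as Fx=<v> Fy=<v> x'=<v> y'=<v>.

Fx=-2.3241 Fy=-0.5000 x'=-2.2905 y'=-2.0625

F_att = 1/4·(g−p) = 1/4·(-5,-2) = (-1.2500,-0.5000)
o1: d²=58 > ρ²=34 → inactive
o2: d²=9 ≤ ρ²=34; F_rep = 29·(-3,0)/9² = (-1.0741,0.0000)
F = F_att + ΣF_rep = (-2.3241,-0.5000)
p' = p + 1/8·F = (-2.2905,-2.0625)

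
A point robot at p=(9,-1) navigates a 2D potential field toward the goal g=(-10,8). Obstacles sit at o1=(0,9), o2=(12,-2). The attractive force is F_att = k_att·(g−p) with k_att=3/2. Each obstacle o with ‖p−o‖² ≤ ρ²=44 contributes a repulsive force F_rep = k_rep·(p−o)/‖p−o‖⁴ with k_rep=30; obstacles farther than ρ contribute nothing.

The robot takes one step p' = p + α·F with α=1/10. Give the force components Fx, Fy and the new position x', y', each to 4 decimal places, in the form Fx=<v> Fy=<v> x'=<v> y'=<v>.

F_att = 3/2·(g−p) = 3/2·(-19,9) = (-28.5000,13.5000)
o1: d²=181 > ρ²=44 → inactive
o2: d²=10 ≤ ρ²=44; F_rep = 30·(-3,1)/10² = (-0.9000,0.3000)
F = F_att + ΣF_rep = (-29.4000,13.8000)
p' = p + 1/10·F = (6.0600,0.3800)

Fx=-29.4000 Fy=13.8000 x'=6.0600 y'=0.3800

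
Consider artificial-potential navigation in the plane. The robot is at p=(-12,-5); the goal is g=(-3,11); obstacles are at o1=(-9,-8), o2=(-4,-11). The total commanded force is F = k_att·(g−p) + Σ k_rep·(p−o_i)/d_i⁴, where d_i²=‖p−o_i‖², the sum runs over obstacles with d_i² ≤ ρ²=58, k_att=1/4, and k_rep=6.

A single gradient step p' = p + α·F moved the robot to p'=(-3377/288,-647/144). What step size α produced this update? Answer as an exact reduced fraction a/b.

F_att = 1/4·(g−p) = 1/4·(9,16) = (2.2500,4.0000)
o1: d²=18 ≤ ρ²=58; F_rep = 6·(-3,3)/18² = (-0.0556,0.0556)
o2: d²=100 > ρ²=58 → inactive
F = F_att + ΣF_rep = (2.1944,4.0556)
Δp = p'−p = (0.2743,0.5069); α = Δx/Fx = (79/288) / (79/36) = 1/8
check: Δy/Fy = (73/144) / (73/18) = 1/8 ✓

α = 1/8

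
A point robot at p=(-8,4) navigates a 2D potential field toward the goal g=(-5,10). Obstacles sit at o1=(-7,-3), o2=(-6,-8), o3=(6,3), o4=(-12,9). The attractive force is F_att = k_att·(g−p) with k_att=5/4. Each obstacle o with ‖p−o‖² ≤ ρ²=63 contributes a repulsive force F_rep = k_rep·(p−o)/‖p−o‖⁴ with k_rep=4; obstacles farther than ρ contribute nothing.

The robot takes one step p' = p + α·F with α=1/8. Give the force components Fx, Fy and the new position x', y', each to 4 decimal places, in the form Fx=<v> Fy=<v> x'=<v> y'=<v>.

F_att = 5/4·(g−p) = 5/4·(3,6) = (3.7500,7.5000)
o1: d²=50 ≤ ρ²=63; F_rep = 4·(-1,7)/50² = (-0.0016,0.0112)
o2: d²=148 > ρ²=63 → inactive
o3: d²=197 > ρ²=63 → inactive
o4: d²=41 ≤ ρ²=63; F_rep = 4·(4,-5)/41² = (0.0095,-0.0119)
F = F_att + ΣF_rep = (3.7579,7.4993)
p' = p + 1/8·F = (-7.5303,4.9374)

Fx=3.7579 Fy=7.4993 x'=-7.5303 y'=4.9374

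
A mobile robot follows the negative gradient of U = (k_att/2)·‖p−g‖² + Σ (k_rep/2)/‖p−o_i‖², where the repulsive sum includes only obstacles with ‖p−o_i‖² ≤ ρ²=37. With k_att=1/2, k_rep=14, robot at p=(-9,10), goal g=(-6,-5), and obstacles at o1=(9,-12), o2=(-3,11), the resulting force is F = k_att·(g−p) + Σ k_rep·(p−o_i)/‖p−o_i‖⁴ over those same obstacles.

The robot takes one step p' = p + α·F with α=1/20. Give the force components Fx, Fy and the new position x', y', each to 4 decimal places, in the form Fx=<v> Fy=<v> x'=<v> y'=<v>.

F_att = 1/2·(g−p) = 1/2·(3,-15) = (1.5000,-7.5000)
o1: d²=808 > ρ²=37 → inactive
o2: d²=37 ≤ ρ²=37; F_rep = 14·(-6,-1)/37² = (-0.0614,-0.0102)
F = F_att + ΣF_rep = (1.4386,-7.5102)
p' = p + 1/20·F = (-8.9281,9.6245)

Fx=1.4386 Fy=-7.5102 x'=-8.9281 y'=9.6245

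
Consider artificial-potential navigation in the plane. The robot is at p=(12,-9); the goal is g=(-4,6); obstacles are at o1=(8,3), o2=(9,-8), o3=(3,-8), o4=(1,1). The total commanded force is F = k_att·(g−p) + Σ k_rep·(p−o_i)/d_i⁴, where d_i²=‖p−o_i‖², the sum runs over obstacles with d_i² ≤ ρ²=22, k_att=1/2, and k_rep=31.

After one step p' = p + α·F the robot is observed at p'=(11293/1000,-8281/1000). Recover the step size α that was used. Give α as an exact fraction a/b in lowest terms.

F_att = 1/2·(g−p) = 1/2·(-16,15) = (-8.0000,7.5000)
o1: d²=160 > ρ²=22 → inactive
o2: d²=10 ≤ ρ²=22; F_rep = 31·(3,-1)/10² = (0.9300,-0.3100)
o3: d²=82 > ρ²=22 → inactive
o4: d²=221 > ρ²=22 → inactive
F = F_att + ΣF_rep = (-7.0700,7.1900)
Δp = p'−p = (-0.7070,0.7190); α = Δx/Fx = (-707/1000) / (-707/100) = 1/10
check: Δy/Fy = (719/1000) / (719/100) = 1/10 ✓

α = 1/10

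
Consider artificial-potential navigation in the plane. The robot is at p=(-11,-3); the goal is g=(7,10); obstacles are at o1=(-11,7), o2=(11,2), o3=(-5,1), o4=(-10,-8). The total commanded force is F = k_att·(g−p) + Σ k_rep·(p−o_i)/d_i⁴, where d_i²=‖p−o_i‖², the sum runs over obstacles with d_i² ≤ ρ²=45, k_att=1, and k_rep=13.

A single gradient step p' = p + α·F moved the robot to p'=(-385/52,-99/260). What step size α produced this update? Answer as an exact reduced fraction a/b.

α = 1/5

F_att = 1·(g−p) = 1·(18,13) = (18.0000,13.0000)
o1: d²=100 > ρ²=45 → inactive
o2: d²=509 > ρ²=45 → inactive
o3: d²=52 > ρ²=45 → inactive
o4: d²=26 ≤ ρ²=45; F_rep = 13·(-1,5)/26² = (-0.0192,0.0962)
F = F_att + ΣF_rep = (17.9808,13.0962)
Δp = p'−p = (3.5962,2.6192); α = Δx/Fx = (187/52) / (935/52) = 1/5
check: Δy/Fy = (681/260) / (681/52) = 1/5 ✓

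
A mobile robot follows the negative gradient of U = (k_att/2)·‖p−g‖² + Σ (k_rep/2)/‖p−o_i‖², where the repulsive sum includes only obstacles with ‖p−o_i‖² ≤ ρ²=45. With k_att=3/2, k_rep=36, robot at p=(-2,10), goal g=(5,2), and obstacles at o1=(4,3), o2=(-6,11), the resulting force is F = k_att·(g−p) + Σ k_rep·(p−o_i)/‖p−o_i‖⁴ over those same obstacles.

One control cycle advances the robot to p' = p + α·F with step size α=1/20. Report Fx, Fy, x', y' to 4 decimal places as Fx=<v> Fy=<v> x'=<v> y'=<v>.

F_att = 3/2·(g−p) = 3/2·(7,-8) = (10.5000,-12.0000)
o1: d²=85 > ρ²=45 → inactive
o2: d²=17 ≤ ρ²=45; F_rep = 36·(4,-1)/17² = (0.4983,-0.1246)
F = F_att + ΣF_rep = (10.9983,-12.1246)
p' = p + 1/20·F = (-1.4501,9.3938)

Fx=10.9983 Fy=-12.1246 x'=-1.4501 y'=9.3938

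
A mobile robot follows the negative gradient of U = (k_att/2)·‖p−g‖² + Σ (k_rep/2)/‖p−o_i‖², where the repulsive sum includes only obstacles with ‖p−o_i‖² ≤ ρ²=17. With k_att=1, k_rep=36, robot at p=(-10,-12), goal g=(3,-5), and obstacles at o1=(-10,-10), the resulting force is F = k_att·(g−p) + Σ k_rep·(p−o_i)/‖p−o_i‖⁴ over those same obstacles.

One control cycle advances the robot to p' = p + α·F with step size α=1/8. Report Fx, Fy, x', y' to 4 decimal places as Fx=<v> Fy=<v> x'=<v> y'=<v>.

F_att = 1·(g−p) = 1·(13,7) = (13.0000,7.0000)
o1: d²=4 ≤ ρ²=17; F_rep = 36·(0,-2)/4² = (0.0000,-4.5000)
F = F_att + ΣF_rep = (13.0000,2.5000)
p' = p + 1/8·F = (-8.3750,-11.6875)

Fx=13.0000 Fy=2.5000 x'=-8.3750 y'=-11.6875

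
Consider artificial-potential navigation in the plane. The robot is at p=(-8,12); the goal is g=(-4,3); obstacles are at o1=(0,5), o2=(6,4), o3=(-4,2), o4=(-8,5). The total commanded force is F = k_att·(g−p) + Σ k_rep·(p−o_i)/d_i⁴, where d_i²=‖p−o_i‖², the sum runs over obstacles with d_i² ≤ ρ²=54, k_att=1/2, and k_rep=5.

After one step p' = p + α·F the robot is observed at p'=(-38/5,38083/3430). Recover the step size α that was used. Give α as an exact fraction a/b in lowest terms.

F_att = 1/2·(g−p) = 1/2·(4,-9) = (2.0000,-4.5000)
o1: d²=113 > ρ²=54 → inactive
o2: d²=260 > ρ²=54 → inactive
o3: d²=116 > ρ²=54 → inactive
o4: d²=49 ≤ ρ²=54; F_rep = 5·(0,7)/49² = (0.0000,0.0146)
F = F_att + ΣF_rep = (2.0000,-4.4854)
Δp = p'−p = (0.4000,-0.8971); α = Δx/Fx = (2/5) / (2) = 1/5
check: Δy/Fy = (-3077/3430) / (-3077/686) = 1/5 ✓

α = 1/5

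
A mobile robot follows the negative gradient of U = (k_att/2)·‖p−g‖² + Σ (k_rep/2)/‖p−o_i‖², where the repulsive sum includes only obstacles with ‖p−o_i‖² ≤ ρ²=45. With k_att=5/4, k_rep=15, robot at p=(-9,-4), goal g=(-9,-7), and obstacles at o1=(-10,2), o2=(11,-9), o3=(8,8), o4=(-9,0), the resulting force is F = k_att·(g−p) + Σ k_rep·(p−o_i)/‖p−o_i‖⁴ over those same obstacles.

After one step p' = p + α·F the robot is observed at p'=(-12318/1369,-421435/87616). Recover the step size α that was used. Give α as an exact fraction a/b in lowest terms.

α = 1/5

F_att = 5/4·(g−p) = 5/4·(0,-3) = (0.0000,-3.7500)
o1: d²=37 ≤ ρ²=45; F_rep = 15·(1,-6)/37² = (0.0110,-0.0657)
o2: d²=425 > ρ²=45 → inactive
o3: d²=433 > ρ²=45 → inactive
o4: d²=16 ≤ ρ²=45; F_rep = 15·(0,-4)/16² = (0.0000,-0.2344)
F = F_att + ΣF_rep = (0.0110,-4.0501)
Δp = p'−p = (0.0022,-0.8100); α = Δx/Fx = (3/1369) / (15/1369) = 1/5
check: Δy/Fy = (-70971/87616) / (-354855/87616) = 1/5 ✓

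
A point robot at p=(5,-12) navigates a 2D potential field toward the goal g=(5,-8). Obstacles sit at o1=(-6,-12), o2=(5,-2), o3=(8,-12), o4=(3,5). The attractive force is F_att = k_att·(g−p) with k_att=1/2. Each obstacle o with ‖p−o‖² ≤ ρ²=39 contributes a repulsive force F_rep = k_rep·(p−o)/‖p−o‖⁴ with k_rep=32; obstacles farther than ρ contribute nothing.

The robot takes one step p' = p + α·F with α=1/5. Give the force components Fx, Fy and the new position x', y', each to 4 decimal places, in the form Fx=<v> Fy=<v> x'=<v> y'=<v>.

F_att = 1/2·(g−p) = 1/2·(0,4) = (0.0000,2.0000)
o1: d²=121 > ρ²=39 → inactive
o2: d²=100 > ρ²=39 → inactive
o3: d²=9 ≤ ρ²=39; F_rep = 32·(-3,0)/9² = (-1.1852,0.0000)
o4: d²=293 > ρ²=39 → inactive
F = F_att + ΣF_rep = (-1.1852,2.0000)
p' = p + 1/5·F = (4.7630,-11.6000)

Fx=-1.1852 Fy=2.0000 x'=4.7630 y'=-11.6000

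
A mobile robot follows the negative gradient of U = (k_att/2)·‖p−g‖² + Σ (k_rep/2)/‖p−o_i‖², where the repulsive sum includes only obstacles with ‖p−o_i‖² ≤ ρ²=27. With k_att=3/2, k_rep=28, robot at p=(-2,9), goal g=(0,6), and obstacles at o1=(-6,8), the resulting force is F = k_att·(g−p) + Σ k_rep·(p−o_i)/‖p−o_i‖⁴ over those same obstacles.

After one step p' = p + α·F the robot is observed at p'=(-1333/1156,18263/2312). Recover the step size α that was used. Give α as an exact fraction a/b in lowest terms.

α = 1/4

F_att = 3/2·(g−p) = 3/2·(2,-3) = (3.0000,-4.5000)
o1: d²=17 ≤ ρ²=27; F_rep = 28·(4,1)/17² = (0.3875,0.0969)
F = F_att + ΣF_rep = (3.3875,-4.4031)
Δp = p'−p = (0.8469,-1.1008); α = Δx/Fx = (979/1156) / (979/289) = 1/4
check: Δy/Fy = (-2545/2312) / (-2545/578) = 1/4 ✓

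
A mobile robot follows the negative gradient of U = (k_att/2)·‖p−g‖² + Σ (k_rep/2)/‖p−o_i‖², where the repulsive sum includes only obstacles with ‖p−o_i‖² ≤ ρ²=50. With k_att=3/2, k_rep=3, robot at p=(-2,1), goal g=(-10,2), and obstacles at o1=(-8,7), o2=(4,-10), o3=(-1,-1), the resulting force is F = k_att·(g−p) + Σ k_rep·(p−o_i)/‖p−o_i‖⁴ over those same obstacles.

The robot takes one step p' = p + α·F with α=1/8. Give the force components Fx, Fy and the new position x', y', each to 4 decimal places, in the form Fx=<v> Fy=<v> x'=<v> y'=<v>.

F_att = 3/2·(g−p) = 3/2·(-8,1) = (-12.0000,1.5000)
o1: d²=72 > ρ²=50 → inactive
o2: d²=157 > ρ²=50 → inactive
o3: d²=5 ≤ ρ²=50; F_rep = 3·(-1,2)/5² = (-0.1200,0.2400)
F = F_att + ΣF_rep = (-12.1200,1.7400)
p' = p + 1/8·F = (-3.5150,1.2175)

Fx=-12.1200 Fy=1.7400 x'=-3.5150 y'=1.2175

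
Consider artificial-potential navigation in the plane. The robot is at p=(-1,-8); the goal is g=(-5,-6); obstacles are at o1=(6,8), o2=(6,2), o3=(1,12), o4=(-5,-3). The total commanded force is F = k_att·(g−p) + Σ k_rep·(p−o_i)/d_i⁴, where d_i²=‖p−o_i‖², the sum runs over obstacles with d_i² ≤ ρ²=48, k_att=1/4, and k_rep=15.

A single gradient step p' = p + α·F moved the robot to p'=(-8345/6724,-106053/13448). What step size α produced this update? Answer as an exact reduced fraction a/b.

α = 1/4

F_att = 1/4·(g−p) = 1/4·(-4,2) = (-1.0000,0.5000)
o1: d²=305 > ρ²=48 → inactive
o2: d²=149 > ρ²=48 → inactive
o3: d²=404 > ρ²=48 → inactive
o4: d²=41 ≤ ρ²=48; F_rep = 15·(4,-5)/41² = (0.0357,-0.0446)
F = F_att + ΣF_rep = (-0.9643,0.4554)
Δp = p'−p = (-0.2411,0.1138); α = Δx/Fx = (-1621/6724) / (-1621/1681) = 1/4
check: Δy/Fy = (1531/13448) / (1531/3362) = 1/4 ✓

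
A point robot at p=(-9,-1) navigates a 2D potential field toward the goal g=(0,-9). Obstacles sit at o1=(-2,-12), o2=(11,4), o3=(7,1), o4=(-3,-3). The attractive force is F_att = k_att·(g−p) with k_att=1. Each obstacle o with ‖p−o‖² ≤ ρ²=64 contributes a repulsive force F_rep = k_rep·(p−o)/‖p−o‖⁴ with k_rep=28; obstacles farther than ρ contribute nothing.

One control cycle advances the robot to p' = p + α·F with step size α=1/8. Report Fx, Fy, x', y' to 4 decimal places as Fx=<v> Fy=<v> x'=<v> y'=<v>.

F_att = 1·(g−p) = 1·(9,-8) = (9.0000,-8.0000)
o1: d²=170 > ρ²=64 → inactive
o2: d²=425 > ρ²=64 → inactive
o3: d²=260 > ρ²=64 → inactive
o4: d²=40 ≤ ρ²=64; F_rep = 28·(-6,2)/40² = (-0.1050,0.0350)
F = F_att + ΣF_rep = (8.8950,-7.9650)
p' = p + 1/8·F = (-7.8881,-1.9956)

Fx=8.8950 Fy=-7.9650 x'=-7.8881 y'=-1.9956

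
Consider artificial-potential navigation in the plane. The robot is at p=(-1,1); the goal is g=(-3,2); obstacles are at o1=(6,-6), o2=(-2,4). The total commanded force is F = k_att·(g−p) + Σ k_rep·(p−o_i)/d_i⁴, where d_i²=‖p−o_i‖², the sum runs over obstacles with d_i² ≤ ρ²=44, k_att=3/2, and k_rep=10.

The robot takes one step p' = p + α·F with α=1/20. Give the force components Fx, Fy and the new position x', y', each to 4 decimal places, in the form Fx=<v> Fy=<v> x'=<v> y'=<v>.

Fx=-2.9000 Fy=1.2000 x'=-1.1450 y'=1.0600

F_att = 3/2·(g−p) = 3/2·(-2,1) = (-3.0000,1.5000)
o1: d²=98 > ρ²=44 → inactive
o2: d²=10 ≤ ρ²=44; F_rep = 10·(1,-3)/10² = (0.1000,-0.3000)
F = F_att + ΣF_rep = (-2.9000,1.2000)
p' = p + 1/20·F = (-1.1450,1.0600)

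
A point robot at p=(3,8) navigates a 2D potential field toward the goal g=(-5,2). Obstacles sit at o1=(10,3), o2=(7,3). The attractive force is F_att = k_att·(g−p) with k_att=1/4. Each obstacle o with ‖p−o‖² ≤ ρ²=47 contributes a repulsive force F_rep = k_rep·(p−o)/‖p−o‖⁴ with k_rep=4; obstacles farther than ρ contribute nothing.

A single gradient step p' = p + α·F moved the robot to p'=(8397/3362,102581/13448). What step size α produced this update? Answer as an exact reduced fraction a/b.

α = 1/4

F_att = 1/4·(g−p) = 1/4·(-8,-6) = (-2.0000,-1.5000)
o1: d²=74 > ρ²=47 → inactive
o2: d²=41 ≤ ρ²=47; F_rep = 4·(-4,5)/41² = (-0.0095,0.0119)
F = F_att + ΣF_rep = (-2.0095,-1.4881)
Δp = p'−p = (-0.5024,-0.3720); α = Δx/Fx = (-1689/3362) / (-3378/1681) = 1/4
check: Δy/Fy = (-5003/13448) / (-5003/3362) = 1/4 ✓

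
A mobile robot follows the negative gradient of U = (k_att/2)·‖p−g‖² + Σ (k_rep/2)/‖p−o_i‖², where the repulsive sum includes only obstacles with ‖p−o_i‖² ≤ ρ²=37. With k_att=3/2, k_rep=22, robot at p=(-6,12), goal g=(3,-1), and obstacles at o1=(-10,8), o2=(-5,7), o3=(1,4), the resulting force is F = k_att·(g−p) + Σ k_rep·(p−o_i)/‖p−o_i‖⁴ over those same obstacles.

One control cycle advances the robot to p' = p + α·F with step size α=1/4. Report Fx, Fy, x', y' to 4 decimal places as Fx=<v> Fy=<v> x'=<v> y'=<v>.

Fx=13.5534 Fy=-19.2513 x'=-2.6117 y'=7.1872

F_att = 3/2·(g−p) = 3/2·(9,-13) = (13.5000,-19.5000)
o1: d²=32 ≤ ρ²=37; F_rep = 22·(4,4)/32² = (0.0859,0.0859)
o2: d²=26 ≤ ρ²=37; F_rep = 22·(-1,5)/26² = (-0.0325,0.1627)
o3: d²=113 > ρ²=37 → inactive
F = F_att + ΣF_rep = (13.5534,-19.2513)
p' = p + 1/4·F = (-2.6117,7.1872)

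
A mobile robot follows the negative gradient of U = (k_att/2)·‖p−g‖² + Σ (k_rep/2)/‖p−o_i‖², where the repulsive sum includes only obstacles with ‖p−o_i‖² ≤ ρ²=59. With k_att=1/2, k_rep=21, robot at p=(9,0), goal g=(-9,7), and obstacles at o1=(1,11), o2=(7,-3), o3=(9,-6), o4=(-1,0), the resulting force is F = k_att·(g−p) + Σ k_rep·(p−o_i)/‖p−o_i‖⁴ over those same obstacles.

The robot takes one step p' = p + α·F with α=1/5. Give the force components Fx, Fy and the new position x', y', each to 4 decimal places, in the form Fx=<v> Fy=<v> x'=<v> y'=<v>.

Fx=-8.7515 Fy=3.9700 x'=7.2497 y'=0.7940

F_att = 1/2·(g−p) = 1/2·(-18,7) = (-9.0000,3.5000)
o1: d²=185 > ρ²=59 → inactive
o2: d²=13 ≤ ρ²=59; F_rep = 21·(2,3)/13² = (0.2485,0.3728)
o3: d²=36 ≤ ρ²=59; F_rep = 21·(0,6)/36² = (0.0000,0.0972)
o4: d²=100 > ρ²=59 → inactive
F = F_att + ΣF_rep = (-8.7515,3.9700)
p' = p + 1/5·F = (7.2497,0.7940)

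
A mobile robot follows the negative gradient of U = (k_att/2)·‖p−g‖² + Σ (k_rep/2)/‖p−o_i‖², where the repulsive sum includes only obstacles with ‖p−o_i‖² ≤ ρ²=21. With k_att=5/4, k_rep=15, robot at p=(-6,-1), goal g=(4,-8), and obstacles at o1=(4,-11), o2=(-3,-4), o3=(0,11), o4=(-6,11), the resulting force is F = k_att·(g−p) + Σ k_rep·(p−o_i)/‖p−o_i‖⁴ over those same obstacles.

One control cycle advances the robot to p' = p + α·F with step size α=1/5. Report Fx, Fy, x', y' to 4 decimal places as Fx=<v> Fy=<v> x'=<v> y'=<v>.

F_att = 5/4·(g−p) = 5/4·(10,-7) = (12.5000,-8.7500)
o1: d²=200 > ρ²=21 → inactive
o2: d²=18 ≤ ρ²=21; F_rep = 15·(-3,3)/18² = (-0.1389,0.1389)
o3: d²=180 > ρ²=21 → inactive
o4: d²=144 > ρ²=21 → inactive
F = F_att + ΣF_rep = (12.3611,-8.6111)
p' = p + 1/5·F = (-3.5278,-2.7222)

Fx=12.3611 Fy=-8.6111 x'=-3.5278 y'=-2.7222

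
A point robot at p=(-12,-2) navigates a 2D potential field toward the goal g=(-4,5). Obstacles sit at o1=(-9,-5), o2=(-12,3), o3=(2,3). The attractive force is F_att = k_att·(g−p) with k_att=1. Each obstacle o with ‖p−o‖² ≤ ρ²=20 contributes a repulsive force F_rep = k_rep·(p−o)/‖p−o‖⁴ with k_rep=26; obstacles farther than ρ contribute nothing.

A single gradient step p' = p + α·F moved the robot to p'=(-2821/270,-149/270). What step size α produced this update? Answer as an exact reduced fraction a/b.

α = 1/5

F_att = 1·(g−p) = 1·(8,7) = (8.0000,7.0000)
o1: d²=18 ≤ ρ²=20; F_rep = 26·(-3,3)/18² = (-0.2407,0.2407)
o2: d²=25 > ρ²=20 → inactive
o3: d²=221 > ρ²=20 → inactive
F = F_att + ΣF_rep = (7.7593,7.2407)
Δp = p'−p = (1.5519,1.4481); α = Δx/Fx = (419/270) / (419/54) = 1/5
check: Δy/Fy = (391/270) / (391/54) = 1/5 ✓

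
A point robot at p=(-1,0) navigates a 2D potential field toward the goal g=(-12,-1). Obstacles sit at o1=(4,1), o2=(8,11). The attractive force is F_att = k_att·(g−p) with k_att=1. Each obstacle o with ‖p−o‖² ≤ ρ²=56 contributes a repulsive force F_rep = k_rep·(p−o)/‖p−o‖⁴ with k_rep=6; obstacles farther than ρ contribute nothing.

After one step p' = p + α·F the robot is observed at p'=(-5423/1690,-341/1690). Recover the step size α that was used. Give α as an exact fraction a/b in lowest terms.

α = 1/5

F_att = 1·(g−p) = 1·(-11,-1) = (-11.0000,-1.0000)
o1: d²=26 ≤ ρ²=56; F_rep = 6·(-5,-1)/26² = (-0.0444,-0.0089)
o2: d²=202 > ρ²=56 → inactive
F = F_att + ΣF_rep = (-11.0444,-1.0089)
Δp = p'−p = (-2.2089,-0.2018); α = Δx/Fx = (-3733/1690) / (-3733/338) = 1/5
check: Δy/Fy = (-341/1690) / (-341/338) = 1/5 ✓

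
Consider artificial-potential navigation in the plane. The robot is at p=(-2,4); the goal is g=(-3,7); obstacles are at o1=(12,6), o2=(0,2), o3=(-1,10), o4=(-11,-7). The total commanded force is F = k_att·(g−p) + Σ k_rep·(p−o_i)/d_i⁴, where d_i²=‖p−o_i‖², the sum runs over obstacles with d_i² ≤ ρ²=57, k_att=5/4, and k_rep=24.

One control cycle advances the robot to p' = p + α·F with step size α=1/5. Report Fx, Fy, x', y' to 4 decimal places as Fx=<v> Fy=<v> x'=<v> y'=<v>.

Fx=-2.0175 Fy=4.3948 x'=-2.4035 y'=4.8790

F_att = 5/4·(g−p) = 5/4·(-1,3) = (-1.2500,3.7500)
o1: d²=200 > ρ²=57 → inactive
o2: d²=8 ≤ ρ²=57; F_rep = 24·(-2,2)/8² = (-0.7500,0.7500)
o3: d²=37 ≤ ρ²=57; F_rep = 24·(-1,-6)/37² = (-0.0175,-0.1052)
o4: d²=202 > ρ²=57 → inactive
F = F_att + ΣF_rep = (-2.0175,4.3948)
p' = p + 1/5·F = (-2.4035,4.8790)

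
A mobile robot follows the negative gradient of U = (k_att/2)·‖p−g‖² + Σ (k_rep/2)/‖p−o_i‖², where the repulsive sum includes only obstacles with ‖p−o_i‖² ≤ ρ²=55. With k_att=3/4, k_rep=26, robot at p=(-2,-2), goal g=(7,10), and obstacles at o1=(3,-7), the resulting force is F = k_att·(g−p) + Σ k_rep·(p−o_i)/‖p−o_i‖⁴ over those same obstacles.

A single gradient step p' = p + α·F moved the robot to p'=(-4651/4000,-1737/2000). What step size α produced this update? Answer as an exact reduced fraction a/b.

F_att = 3/4·(g−p) = 3/4·(9,12) = (6.7500,9.0000)
o1: d²=50 ≤ ρ²=55; F_rep = 26·(-5,5)/50² = (-0.0520,0.0520)
F = F_att + ΣF_rep = (6.6980,9.0520)
Δp = p'−p = (0.8373,1.1315); α = Δx/Fx = (3349/4000) / (3349/500) = 1/8
check: Δy/Fy = (2263/2000) / (2263/250) = 1/8 ✓

α = 1/8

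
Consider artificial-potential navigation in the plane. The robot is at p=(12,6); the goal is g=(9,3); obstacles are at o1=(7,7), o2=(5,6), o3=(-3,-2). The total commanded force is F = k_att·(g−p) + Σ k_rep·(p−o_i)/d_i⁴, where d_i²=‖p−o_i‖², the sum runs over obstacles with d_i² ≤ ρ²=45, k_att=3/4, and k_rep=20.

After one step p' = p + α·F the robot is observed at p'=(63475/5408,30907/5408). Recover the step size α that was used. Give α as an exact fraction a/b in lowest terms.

α = 1/8

F_att = 3/4·(g−p) = 3/4·(-3,-3) = (-2.2500,-2.2500)
o1: d²=26 ≤ ρ²=45; F_rep = 20·(5,-1)/26² = (0.1479,-0.0296)
o2: d²=49 > ρ²=45 → inactive
o3: d²=289 > ρ²=45 → inactive
F = F_att + ΣF_rep = (-2.1021,-2.2796)
Δp = p'−p = (-0.2628,-0.2849); α = Δx/Fx = (-1421/5408) / (-1421/676) = 1/8
check: Δy/Fy = (-1541/5408) / (-1541/676) = 1/8 ✓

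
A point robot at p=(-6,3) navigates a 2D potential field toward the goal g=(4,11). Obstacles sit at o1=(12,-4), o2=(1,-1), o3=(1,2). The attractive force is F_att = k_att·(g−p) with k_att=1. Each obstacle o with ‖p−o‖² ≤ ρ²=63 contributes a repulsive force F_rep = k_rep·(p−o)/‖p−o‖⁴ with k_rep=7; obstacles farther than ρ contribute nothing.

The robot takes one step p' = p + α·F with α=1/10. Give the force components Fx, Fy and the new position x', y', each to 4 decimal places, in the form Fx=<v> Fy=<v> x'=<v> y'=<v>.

Fx=9.9804 Fy=8.0028 x'=-5.0020 y'=3.8003

F_att = 1·(g−p) = 1·(10,8) = (10.0000,8.0000)
o1: d²=373 > ρ²=63 → inactive
o2: d²=65 > ρ²=63 → inactive
o3: d²=50 ≤ ρ²=63; F_rep = 7·(-7,1)/50² = (-0.0196,0.0028)
F = F_att + ΣF_rep = (9.9804,8.0028)
p' = p + 1/10·F = (-5.0020,3.8003)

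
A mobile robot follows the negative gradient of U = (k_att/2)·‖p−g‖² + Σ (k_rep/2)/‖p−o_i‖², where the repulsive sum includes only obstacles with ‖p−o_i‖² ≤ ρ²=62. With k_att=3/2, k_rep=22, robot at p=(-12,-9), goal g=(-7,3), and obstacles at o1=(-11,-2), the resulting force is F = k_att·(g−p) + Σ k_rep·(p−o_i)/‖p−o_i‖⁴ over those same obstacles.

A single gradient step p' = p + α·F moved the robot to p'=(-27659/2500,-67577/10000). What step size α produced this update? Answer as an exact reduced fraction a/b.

α = 1/8

F_att = 3/2·(g−p) = 3/2·(5,12) = (7.5000,18.0000)
o1: d²=50 ≤ ρ²=62; F_rep = 22·(-1,-7)/50² = (-0.0088,-0.0616)
F = F_att + ΣF_rep = (7.4912,17.9384)
Δp = p'−p = (0.9364,2.2423); α = Δx/Fx = (2341/2500) / (4682/625) = 1/8
check: Δy/Fy = (22423/10000) / (22423/1250) = 1/8 ✓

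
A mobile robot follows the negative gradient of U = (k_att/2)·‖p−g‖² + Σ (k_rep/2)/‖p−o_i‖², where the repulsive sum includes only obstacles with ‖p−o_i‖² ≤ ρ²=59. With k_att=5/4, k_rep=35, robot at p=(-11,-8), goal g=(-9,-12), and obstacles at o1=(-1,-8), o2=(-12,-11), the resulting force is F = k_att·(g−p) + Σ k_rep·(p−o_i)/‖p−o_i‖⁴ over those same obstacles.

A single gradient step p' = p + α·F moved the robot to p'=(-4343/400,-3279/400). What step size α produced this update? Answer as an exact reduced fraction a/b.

F_att = 5/4·(g−p) = 5/4·(2,-4) = (2.5000,-5.0000)
o1: d²=100 > ρ²=59 → inactive
o2: d²=10 ≤ ρ²=59; F_rep = 35·(1,3)/10² = (0.3500,1.0500)
F = F_att + ΣF_rep = (2.8500,-3.9500)
Δp = p'−p = (0.1425,-0.1975); α = Δx/Fx = (57/400) / (57/20) = 1/20
check: Δy/Fy = (-79/400) / (-79/20) = 1/20 ✓

α = 1/20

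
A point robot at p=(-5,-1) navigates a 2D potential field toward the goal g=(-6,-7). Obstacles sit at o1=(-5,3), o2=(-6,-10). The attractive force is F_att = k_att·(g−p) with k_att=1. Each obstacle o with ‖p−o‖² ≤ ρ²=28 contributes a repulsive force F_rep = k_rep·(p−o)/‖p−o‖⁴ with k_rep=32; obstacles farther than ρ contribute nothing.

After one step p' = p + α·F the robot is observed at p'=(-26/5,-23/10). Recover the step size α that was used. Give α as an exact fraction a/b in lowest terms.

α = 1/5

F_att = 1·(g−p) = 1·(-1,-6) = (-1.0000,-6.0000)
o1: d²=16 ≤ ρ²=28; F_rep = 32·(0,-4)/16² = (0.0000,-0.5000)
o2: d²=82 > ρ²=28 → inactive
F = F_att + ΣF_rep = (-1.0000,-6.5000)
Δp = p'−p = (-0.2000,-1.3000); α = Δx/Fx = (-1/5) / (-1) = 1/5
check: Δy/Fy = (-13/10) / (-13/2) = 1/5 ✓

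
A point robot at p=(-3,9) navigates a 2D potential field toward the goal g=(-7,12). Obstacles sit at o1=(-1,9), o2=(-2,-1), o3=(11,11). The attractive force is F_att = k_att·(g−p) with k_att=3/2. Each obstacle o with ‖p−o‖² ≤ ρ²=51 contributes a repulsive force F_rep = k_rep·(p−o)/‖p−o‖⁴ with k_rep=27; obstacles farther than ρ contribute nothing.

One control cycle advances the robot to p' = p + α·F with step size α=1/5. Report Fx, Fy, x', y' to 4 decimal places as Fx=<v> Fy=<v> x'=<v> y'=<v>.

F_att = 3/2·(g−p) = 3/2·(-4,3) = (-6.0000,4.5000)
o1: d²=4 ≤ ρ²=51; F_rep = 27·(-2,0)/4² = (-3.3750,0.0000)
o2: d²=101 > ρ²=51 → inactive
o3: d²=200 > ρ²=51 → inactive
F = F_att + ΣF_rep = (-9.3750,4.5000)
p' = p + 1/5·F = (-4.8750,9.9000)

Fx=-9.3750 Fy=4.5000 x'=-4.8750 y'=9.9000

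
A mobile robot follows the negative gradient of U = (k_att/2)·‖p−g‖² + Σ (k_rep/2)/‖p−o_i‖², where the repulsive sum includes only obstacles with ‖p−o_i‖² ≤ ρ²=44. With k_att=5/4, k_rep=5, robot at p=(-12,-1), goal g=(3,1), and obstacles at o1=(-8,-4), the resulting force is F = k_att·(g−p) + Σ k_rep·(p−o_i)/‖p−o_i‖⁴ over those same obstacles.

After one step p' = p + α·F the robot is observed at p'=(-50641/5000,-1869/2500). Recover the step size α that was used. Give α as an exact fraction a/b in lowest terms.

F_att = 5/4·(g−p) = 5/4·(15,2) = (18.7500,2.5000)
o1: d²=25 ≤ ρ²=44; F_rep = 5·(-4,3)/25² = (-0.0320,0.0240)
F = F_att + ΣF_rep = (18.7180,2.5240)
Δp = p'−p = (1.8718,0.2524); α = Δx/Fx = (9359/5000) / (9359/500) = 1/10
check: Δy/Fy = (631/2500) / (631/250) = 1/10 ✓

α = 1/10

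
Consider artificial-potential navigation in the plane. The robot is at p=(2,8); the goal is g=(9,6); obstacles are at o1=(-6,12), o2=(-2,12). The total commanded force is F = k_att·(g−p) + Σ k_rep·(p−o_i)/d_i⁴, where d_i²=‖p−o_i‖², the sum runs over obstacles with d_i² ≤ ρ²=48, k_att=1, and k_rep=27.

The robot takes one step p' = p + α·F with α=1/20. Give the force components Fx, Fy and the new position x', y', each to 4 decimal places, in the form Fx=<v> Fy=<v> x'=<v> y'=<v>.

Fx=7.1055 Fy=-2.1055 x'=2.3553 y'=7.8947

F_att = 1·(g−p) = 1·(7,-2) = (7.0000,-2.0000)
o1: d²=80 > ρ²=48 → inactive
o2: d²=32 ≤ ρ²=48; F_rep = 27·(4,-4)/32² = (0.1055,-0.1055)
F = F_att + ΣF_rep = (7.1055,-2.1055)
p' = p + 1/20·F = (2.3553,7.8947)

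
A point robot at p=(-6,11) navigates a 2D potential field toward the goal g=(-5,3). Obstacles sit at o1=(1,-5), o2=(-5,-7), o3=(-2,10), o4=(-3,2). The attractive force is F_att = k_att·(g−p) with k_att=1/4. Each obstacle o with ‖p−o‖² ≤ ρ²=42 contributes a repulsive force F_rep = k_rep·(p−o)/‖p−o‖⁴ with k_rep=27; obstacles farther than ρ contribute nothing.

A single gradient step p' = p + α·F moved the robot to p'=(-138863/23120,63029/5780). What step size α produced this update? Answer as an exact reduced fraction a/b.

F_att = 1/4·(g−p) = 1/4·(1,-8) = (0.2500,-2.0000)
o1: d²=305 > ρ²=42 → inactive
o2: d²=325 > ρ²=42 → inactive
o3: d²=17 ≤ ρ²=42; F_rep = 27·(-4,1)/17² = (-0.3737,0.0934)
o4: d²=90 > ρ²=42 → inactive
F = F_att + ΣF_rep = (-0.1237,-1.9066)
Δp = p'−p = (-0.0062,-0.0953); α = Δx/Fx = (-143/23120) / (-143/1156) = 1/20
check: Δy/Fy = (-551/5780) / (-551/289) = 1/20 ✓

α = 1/20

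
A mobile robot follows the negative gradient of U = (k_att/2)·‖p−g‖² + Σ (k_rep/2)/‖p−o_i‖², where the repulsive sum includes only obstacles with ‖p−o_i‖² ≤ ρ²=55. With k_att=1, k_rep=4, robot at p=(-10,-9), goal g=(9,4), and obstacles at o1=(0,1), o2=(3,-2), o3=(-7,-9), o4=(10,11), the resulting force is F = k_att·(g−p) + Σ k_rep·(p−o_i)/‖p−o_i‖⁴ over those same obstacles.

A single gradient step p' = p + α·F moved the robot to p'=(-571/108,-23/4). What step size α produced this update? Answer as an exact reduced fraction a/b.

α = 1/4

F_att = 1·(g−p) = 1·(19,13) = (19.0000,13.0000)
o1: d²=200 > ρ²=55 → inactive
o2: d²=218 > ρ²=55 → inactive
o3: d²=9 ≤ ρ²=55; F_rep = 4·(-3,0)/9² = (-0.1481,0.0000)
o4: d²=800 > ρ²=55 → inactive
F = F_att + ΣF_rep = (18.8519,13.0000)
Δp = p'−p = (4.7130,3.2500); α = Δx/Fx = (509/108) / (509/27) = 1/4
check: Δy/Fy = (13/4) / (13) = 1/4 ✓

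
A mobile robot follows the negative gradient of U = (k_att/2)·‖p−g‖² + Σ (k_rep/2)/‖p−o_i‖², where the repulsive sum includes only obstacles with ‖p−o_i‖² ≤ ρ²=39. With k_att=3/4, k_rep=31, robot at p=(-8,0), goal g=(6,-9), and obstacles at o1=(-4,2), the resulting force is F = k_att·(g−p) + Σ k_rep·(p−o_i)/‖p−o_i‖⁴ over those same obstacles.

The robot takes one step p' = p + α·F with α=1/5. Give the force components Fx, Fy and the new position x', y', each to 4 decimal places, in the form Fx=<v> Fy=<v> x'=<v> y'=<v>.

Fx=10.1900 Fy=-6.9050 x'=-5.9620 y'=-1.3810

F_att = 3/4·(g−p) = 3/4·(14,-9) = (10.5000,-6.7500)
o1: d²=20 ≤ ρ²=39; F_rep = 31·(-4,-2)/20² = (-0.3100,-0.1550)
F = F_att + ΣF_rep = (10.1900,-6.9050)
p' = p + 1/5·F = (-5.9620,-1.3810)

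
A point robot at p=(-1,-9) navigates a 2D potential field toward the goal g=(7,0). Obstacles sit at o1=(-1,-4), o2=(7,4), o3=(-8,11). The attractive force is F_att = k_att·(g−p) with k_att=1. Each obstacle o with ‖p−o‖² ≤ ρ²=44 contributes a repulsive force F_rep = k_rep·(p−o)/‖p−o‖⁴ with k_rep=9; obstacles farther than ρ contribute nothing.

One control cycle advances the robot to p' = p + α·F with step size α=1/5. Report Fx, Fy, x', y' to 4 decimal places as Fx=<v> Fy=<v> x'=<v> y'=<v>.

Fx=8.0000 Fy=8.9280 x'=0.6000 y'=-7.2144

F_att = 1·(g−p) = 1·(8,9) = (8.0000,9.0000)
o1: d²=25 ≤ ρ²=44; F_rep = 9·(0,-5)/25² = (0.0000,-0.0720)
o2: d²=233 > ρ²=44 → inactive
o3: d²=449 > ρ²=44 → inactive
F = F_att + ΣF_rep = (8.0000,8.9280)
p' = p + 1/5·F = (0.6000,-7.2144)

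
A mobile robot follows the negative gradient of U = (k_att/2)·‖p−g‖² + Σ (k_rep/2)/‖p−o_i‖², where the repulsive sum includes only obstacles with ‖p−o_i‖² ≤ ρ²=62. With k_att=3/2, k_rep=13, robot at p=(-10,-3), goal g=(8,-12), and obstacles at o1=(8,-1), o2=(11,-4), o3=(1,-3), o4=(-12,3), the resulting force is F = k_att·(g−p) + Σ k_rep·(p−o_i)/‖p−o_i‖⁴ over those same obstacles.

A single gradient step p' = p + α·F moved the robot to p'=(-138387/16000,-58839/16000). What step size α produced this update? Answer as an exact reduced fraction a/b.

α = 1/20

F_att = 3/2·(g−p) = 3/2·(18,-9) = (27.0000,-13.5000)
o1: d²=328 > ρ²=62 → inactive
o2: d²=442 > ρ²=62 → inactive
o3: d²=121 > ρ²=62 → inactive
o4: d²=40 ≤ ρ²=62; F_rep = 13·(2,-6)/40² = (0.0163,-0.0488)
F = F_att + ΣF_rep = (27.0162,-13.5488)
Δp = p'−p = (1.3508,-0.6774); α = Δx/Fx = (21613/16000) / (21613/800) = 1/20
check: Δy/Fy = (-10839/16000) / (-10839/800) = 1/20 ✓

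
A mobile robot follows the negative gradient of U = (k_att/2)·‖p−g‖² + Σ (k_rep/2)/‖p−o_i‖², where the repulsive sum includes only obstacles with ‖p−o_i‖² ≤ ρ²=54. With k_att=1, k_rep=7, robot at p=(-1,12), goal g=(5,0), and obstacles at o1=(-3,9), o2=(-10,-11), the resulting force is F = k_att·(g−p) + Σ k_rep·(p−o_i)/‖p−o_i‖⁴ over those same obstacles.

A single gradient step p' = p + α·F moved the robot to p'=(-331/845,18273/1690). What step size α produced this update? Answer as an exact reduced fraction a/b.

α = 1/10

F_att = 1·(g−p) = 1·(6,-12) = (6.0000,-12.0000)
o1: d²=13 ≤ ρ²=54; F_rep = 7·(2,3)/13² = (0.0828,0.1243)
o2: d²=610 > ρ²=54 → inactive
F = F_att + ΣF_rep = (6.0828,-11.8757)
Δp = p'−p = (0.6083,-1.1876); α = Δx/Fx = (514/845) / (1028/169) = 1/10
check: Δy/Fy = (-2007/1690) / (-2007/169) = 1/10 ✓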